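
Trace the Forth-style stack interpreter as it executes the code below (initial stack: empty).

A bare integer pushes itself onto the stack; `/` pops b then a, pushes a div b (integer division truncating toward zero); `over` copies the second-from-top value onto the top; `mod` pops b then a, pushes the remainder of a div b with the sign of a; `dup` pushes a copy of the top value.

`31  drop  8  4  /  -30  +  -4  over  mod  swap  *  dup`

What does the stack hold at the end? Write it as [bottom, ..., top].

[112, 112]

31   → 31
drop → (empty)
8    → 8
4    → 8 4
/    → 2
-30  → 2 -30
+    → -28
-4   → -28 -4
over → -28 -4 -28
mod  → -28 -4
swap → -4 -28
*    → 112
dup  → 112 112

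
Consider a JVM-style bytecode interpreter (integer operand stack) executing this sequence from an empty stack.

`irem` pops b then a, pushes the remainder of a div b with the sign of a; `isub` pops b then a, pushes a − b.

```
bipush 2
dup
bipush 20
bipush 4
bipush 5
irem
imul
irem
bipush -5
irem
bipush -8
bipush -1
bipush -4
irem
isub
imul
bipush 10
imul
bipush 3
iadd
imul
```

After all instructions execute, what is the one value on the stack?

-274

bipush 2   2
dup        2 2
bipush 20  2 2 20
bipush 4   2 2 20 4
bipush 5   2 2 20 4 5
irem       2 2 20 4
imul       2 2 80
irem       2 2
bipush -5  2 2 -5
irem       2 2
bipush -8  2 2 -8
bipush -1  2 2 -8 -1
bipush -4  2 2 -8 -1 -4
irem       2 2 -8 -1
isub       2 2 -7
imul       2 -14
bipush 10  2 -14 10
imul       2 -140
bipush 3   2 -140 3
iadd       2 -137
imul       -274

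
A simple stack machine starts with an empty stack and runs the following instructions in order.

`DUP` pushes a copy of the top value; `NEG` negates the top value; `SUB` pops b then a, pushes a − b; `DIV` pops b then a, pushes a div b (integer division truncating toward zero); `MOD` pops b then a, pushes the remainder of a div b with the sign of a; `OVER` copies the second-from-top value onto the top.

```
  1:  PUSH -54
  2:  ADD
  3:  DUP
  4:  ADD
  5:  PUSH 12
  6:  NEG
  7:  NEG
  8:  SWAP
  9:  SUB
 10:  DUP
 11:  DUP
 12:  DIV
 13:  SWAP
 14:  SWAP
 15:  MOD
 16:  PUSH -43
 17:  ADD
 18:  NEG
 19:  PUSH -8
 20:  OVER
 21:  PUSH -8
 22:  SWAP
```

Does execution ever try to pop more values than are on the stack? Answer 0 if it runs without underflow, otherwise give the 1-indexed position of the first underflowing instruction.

PUSH -54  -54
ADD  — needs 2 operands, stack has 1 → underflow

2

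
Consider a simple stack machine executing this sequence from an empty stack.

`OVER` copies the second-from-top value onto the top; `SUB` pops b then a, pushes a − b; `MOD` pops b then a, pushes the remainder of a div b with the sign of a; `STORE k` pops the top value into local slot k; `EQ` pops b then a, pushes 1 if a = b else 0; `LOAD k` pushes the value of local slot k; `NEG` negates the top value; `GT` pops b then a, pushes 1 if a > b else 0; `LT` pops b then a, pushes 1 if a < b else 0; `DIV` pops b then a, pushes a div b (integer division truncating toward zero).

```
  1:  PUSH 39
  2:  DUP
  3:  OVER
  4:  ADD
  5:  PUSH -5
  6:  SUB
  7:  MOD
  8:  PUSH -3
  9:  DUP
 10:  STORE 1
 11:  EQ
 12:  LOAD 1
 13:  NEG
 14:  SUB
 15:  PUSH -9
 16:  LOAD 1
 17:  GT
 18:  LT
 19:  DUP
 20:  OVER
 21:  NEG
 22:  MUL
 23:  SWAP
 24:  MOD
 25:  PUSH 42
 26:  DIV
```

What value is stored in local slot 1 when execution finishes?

PUSH 39 → [39]
DUP     → [39, 39]
OVER    → [39, 39, 39]
ADD     → [39, 78]
PUSH -5 → [39, 78, -5]
SUB     → [39, 83]
MOD     → [39]
PUSH -3 → [39, -3]
DUP     → [39, -3, -3]
STORE 1 → [39, -3]
EQ      → [0]
LOAD 1  → [0, -3]
NEG     → [0, 3]
SUB     → [-3]
PUSH -9 → [-3, -9]
LOAD 1  → [-3, -9, -3]
GT      → [-3, 0]
LT      → [1]
DUP     → [1, 1]
OVER    → [1, 1, 1]
NEG     → [1, 1, -1]
MUL     → [1, -1]
SWAP    → [-1, 1]
MOD     → [0]
PUSH 42 → [0, 42]
DIV     → [0]

-3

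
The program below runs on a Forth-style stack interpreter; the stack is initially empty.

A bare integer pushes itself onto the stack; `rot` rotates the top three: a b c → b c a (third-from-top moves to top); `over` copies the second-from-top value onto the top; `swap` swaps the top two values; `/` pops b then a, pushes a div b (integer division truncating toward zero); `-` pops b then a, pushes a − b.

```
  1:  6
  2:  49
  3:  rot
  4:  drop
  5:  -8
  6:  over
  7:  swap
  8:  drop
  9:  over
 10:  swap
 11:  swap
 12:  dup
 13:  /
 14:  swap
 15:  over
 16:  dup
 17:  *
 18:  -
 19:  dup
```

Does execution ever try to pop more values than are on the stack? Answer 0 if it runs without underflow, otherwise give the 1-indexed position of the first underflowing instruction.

3

6  -> [6]
49 -> [6, 49]
rot  — needs 3 operands, stack has 2 → underflow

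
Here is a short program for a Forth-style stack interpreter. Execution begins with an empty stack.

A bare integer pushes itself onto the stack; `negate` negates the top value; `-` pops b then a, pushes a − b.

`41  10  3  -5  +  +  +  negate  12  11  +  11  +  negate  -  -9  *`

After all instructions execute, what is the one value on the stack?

135

41     -> 41
10     -> 41 10
3      -> 41 10 3
-5     -> 41 10 3 -5
+      -> 41 10 -2
+      -> 41 8
+      -> 49
negate -> -49
12     -> -49 12
11     -> -49 12 11
+      -> -49 23
11     -> -49 23 11
+      -> -49 34
negate -> -49 -34
-      -> -15
-9     -> -15 -9
*      -> 135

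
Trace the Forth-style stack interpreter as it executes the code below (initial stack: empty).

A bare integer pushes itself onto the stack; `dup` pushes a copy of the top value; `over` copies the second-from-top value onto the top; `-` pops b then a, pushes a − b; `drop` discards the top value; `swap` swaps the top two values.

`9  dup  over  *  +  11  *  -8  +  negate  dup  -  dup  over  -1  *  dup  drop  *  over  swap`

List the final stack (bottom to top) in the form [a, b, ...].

[0, 0, 0]

9       9
dup     9 9
over    9 9 9
*       9 81
+       90
11      90 11
*       990
-8      990 -8
+       982
negate  -982
dup     -982 -982
-       0
dup     0 0
over    0 0 0
-1      0 0 0 -1
*       0 0 0
dup     0 0 0 0
drop    0 0 0
*       0 0
over    0 0 0
swap    0 0 0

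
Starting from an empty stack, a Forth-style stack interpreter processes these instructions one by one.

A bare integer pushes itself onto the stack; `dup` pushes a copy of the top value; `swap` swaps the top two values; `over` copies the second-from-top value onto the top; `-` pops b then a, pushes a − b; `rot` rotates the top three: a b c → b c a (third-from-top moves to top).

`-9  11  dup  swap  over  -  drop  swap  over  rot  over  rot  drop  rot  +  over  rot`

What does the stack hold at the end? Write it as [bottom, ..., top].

[2, 11, 11]

-9   -> [-9]
11   -> [-9, 11]
dup  -> [-9, 11, 11]
swap -> [-9, 11, 11]
over -> [-9, 11, 11, 11]
-    -> [-9, 11, 0]
drop -> [-9, 11]
swap -> [11, -9]
over -> [11, -9, 11]
rot  -> [-9, 11, 11]
over -> [-9, 11, 11, 11]
rot  -> [-9, 11, 11, 11]
drop -> [-9, 11, 11]
rot  -> [11, 11, -9]
+    -> [11, 2]
over -> [11, 2, 11]
rot  -> [2, 11, 11]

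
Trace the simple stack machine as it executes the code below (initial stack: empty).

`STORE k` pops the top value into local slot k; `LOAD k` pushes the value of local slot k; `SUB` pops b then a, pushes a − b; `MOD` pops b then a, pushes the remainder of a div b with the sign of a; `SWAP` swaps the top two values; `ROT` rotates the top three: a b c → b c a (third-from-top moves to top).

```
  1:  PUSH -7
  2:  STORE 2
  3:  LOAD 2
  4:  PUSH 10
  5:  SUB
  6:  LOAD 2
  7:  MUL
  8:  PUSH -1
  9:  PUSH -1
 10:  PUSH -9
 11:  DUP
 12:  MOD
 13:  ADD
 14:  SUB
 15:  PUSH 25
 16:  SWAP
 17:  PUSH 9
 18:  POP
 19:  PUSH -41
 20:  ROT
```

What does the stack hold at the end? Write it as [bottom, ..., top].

PUSH -7  : [-7]
STORE 2  : []
LOAD 2   : [-7]
PUSH 10  : [-7, 10]
SUB      : [-17]
LOAD 2   : [-17, -7]
MUL      : [119]
PUSH -1  : [119, -1]
PUSH -1  : [119, -1, -1]
PUSH -9  : [119, -1, -1, -9]
DUP      : [119, -1, -1, -9, -9]
MOD      : [119, -1, -1, 0]
ADD      : [119, -1, -1]
SUB      : [119, 0]
PUSH 25  : [119, 0, 25]
SWAP     : [119, 25, 0]
PUSH 9   : [119, 25, 0, 9]
POP      : [119, 25, 0]
PUSH -41 : [119, 25, 0, -41]
ROT      : [119, 0, -41, 25]

[119, 0, -41, 25]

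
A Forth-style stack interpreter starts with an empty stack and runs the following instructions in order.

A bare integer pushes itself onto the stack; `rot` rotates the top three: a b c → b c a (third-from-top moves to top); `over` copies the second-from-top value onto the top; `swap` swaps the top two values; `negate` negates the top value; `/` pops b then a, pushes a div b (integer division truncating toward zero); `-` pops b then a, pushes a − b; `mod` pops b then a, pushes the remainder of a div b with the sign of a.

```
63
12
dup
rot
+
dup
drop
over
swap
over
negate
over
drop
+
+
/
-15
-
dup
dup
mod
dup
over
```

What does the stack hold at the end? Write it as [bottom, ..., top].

[15, 0, 0, 0]

63      63
12      63 12
dup     63 12 12
rot     12 12 63
+       12 75
dup     12 75 75
drop    12 75
over    12 75 12
swap    12 12 75
over    12 12 75 12
negate  12 12 75 -12
over    12 12 75 -12 75
drop    12 12 75 -12
+       12 12 63
+       12 75
/       0
-15     0 -15
-       15
dup     15 15
dup     15 15 15
mod     15 0
dup     15 0 0
over    15 0 0 0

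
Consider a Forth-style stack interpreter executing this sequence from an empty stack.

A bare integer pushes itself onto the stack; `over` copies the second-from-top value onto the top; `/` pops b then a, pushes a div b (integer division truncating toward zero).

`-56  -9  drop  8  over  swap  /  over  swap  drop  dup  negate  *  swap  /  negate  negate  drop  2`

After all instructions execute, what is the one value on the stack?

2

-56    → -56
-9     → -56 -9
drop   → -56
8      → -56 8
over   → -56 8 -56
swap   → -56 -56 8
/      → -56 -7
over   → -56 -7 -56
swap   → -56 -56 -7
drop   → -56 -56
dup    → -56 -56 -56
negate → -56 -56 56
*      → -56 -3136
swap   → -3136 -56
/      → 56
negate → -56
negate → 56
drop   → (empty)
2      → 2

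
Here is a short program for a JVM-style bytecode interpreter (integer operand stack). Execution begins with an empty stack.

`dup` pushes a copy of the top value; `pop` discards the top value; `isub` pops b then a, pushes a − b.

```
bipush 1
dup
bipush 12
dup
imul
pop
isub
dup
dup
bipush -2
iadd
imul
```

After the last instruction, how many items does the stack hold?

2

bipush 1  -> 1
dup       -> 1 1
bipush 12 -> 1 1 12
dup       -> 1 1 12 12
imul      -> 1 1 144
pop       -> 1 1
isub      -> 0
dup       -> 0 0
dup       -> 0 0 0
bipush -2 -> 0 0 0 -2
iadd      -> 0 0 -2
imul      -> 0 0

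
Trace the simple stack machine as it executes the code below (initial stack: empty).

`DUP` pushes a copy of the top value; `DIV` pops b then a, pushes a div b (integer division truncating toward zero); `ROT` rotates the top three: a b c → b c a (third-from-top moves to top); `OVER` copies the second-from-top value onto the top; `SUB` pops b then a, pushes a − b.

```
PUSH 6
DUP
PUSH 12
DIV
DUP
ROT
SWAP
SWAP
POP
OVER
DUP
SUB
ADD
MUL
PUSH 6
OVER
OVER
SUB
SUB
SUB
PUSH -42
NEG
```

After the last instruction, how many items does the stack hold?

PUSH 6   → [6]
DUP      → [6, 6]
PUSH 12  → [6, 6, 12]
DIV      → [6, 0]
DUP      → [6, 0, 0]
ROT      → [0, 0, 6]
SWAP     → [0, 6, 0]
SWAP     → [0, 0, 6]
POP      → [0, 0]
OVER     → [0, 0, 0]
DUP      → [0, 0, 0, 0]
SUB      → [0, 0, 0]
ADD      → [0, 0]
MUL      → [0]
PUSH 6   → [0, 6]
OVER     → [0, 6, 0]
OVER     → [0, 6, 0, 6]
SUB      → [0, 6, -6]
SUB      → [0, 12]
SUB      → [-12]
PUSH -42 → [-12, -42]
NEG      → [-12, 42]

2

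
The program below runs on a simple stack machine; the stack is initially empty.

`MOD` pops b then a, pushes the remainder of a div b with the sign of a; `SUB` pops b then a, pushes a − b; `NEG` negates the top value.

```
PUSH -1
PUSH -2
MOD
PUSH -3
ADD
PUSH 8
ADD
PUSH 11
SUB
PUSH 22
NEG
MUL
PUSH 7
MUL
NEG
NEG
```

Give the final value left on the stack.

1078

PUSH -1  -1
PUSH -2  -1 -2
MOD      -1
PUSH -3  -1 -3
ADD      -4
PUSH 8   -4 8
ADD      4
PUSH 11  4 11
SUB      -7
PUSH 22  -7 22
NEG      -7 -22
MUL      154
PUSH 7   154 7
MUL      1078
NEG      -1078
NEG      1078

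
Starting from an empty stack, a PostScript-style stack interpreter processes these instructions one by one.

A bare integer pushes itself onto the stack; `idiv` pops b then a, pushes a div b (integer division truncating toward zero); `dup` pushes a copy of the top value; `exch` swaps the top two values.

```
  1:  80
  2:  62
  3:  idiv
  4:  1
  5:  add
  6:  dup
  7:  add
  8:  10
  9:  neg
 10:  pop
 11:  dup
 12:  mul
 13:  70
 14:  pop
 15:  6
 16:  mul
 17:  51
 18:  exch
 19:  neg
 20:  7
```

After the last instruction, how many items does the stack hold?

80   → [80]
62   → [80, 62]
idiv → [1]
1    → [1, 1]
add  → [2]
dup  → [2, 2]
add  → [4]
10   → [4, 10]
neg  → [4, -10]
pop  → [4]
dup  → [4, 4]
mul  → [16]
70   → [16, 70]
pop  → [16]
6    → [16, 6]
mul  → [96]
51   → [96, 51]
exch → [51, 96]
neg  → [51, -96]
7    → [51, -96, 7]

3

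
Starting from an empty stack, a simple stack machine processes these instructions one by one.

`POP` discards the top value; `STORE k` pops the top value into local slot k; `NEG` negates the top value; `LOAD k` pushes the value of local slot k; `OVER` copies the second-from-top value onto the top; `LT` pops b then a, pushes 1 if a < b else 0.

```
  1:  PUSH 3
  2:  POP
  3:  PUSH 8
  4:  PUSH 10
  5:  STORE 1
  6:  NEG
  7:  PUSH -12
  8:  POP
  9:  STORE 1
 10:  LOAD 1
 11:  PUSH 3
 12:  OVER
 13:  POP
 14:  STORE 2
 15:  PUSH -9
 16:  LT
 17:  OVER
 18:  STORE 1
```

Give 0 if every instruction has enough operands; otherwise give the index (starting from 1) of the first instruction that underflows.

17

PUSH 3   -> 3
POP      -> (empty)
PUSH 8   -> 8
PUSH 10  -> 8 10
STORE 1  -> 8
NEG      -> -8
PUSH -12 -> -8 -12
POP      -> -8
STORE 1  -> (empty)
LOAD 1   -> -8
PUSH 3   -> -8 3
OVER     -> -8 3 -8
POP      -> -8 3
STORE 2  -> -8
PUSH -9  -> -8 -9
LT       -> 0
OVER  — needs 2 operands, stack has 1 → underflow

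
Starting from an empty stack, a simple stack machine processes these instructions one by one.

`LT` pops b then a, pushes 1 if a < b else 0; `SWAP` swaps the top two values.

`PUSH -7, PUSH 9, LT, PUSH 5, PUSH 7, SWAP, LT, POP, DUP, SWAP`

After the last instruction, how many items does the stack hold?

PUSH -7 -> [-7]
PUSH 9  -> [-7, 9]
LT      -> [1]
PUSH 5  -> [1, 5]
PUSH 7  -> [1, 5, 7]
SWAP    -> [1, 7, 5]
LT      -> [1, 0]
POP     -> [1]
DUP     -> [1, 1]
SWAP    -> [1, 1]

2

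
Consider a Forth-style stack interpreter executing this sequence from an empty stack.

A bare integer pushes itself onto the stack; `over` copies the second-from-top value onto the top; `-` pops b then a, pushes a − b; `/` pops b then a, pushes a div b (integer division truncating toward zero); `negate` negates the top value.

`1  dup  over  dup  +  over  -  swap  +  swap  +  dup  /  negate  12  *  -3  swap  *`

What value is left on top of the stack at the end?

1      : [1]
dup    : [1, 1]
over   : [1, 1, 1]
dup    : [1, 1, 1, 1]
+      : [1, 1, 2]
over   : [1, 1, 2, 1]
-      : [1, 1, 1]
swap   : [1, 1, 1]
+      : [1, 2]
swap   : [2, 1]
+      : [3]
dup    : [3, 3]
/      : [1]
negate : [-1]
12     : [-1, 12]
*      : [-12]
-3     : [-12, -3]
swap   : [-3, -12]
*      : [36]

36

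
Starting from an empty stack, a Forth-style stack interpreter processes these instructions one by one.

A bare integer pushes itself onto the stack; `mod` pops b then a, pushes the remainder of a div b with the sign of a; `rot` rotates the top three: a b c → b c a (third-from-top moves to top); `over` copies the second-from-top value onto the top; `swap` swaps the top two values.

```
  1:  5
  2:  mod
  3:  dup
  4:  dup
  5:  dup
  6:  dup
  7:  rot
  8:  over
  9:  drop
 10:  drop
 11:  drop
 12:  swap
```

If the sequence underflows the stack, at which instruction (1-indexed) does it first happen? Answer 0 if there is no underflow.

2

5 -> [5]
mod  — needs 2 operands, stack has 1 → underflow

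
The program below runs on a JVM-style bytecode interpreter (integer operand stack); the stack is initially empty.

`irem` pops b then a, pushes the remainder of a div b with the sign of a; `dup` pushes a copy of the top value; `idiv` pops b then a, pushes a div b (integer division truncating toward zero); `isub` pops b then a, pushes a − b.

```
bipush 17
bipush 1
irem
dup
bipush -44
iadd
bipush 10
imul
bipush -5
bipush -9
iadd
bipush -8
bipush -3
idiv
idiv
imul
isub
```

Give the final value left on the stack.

bipush 17  : [17]
bipush 1   : [17, 1]
irem       : [0]
dup        : [0, 0]
bipush -44 : [0, 0, -44]
iadd       : [0, -44]
bipush 10  : [0, -44, 10]
imul       : [0, -440]
bipush -5  : [0, -440, -5]
bipush -9  : [0, -440, -5, -9]
iadd       : [0, -440, -14]
bipush -8  : [0, -440, -14, -8]
bipush -3  : [0, -440, -14, -8, -3]
idiv       : [0, -440, -14, 2]
idiv       : [0, -440, -7]
imul       : [0, 3080]
isub       : [-3080]

-3080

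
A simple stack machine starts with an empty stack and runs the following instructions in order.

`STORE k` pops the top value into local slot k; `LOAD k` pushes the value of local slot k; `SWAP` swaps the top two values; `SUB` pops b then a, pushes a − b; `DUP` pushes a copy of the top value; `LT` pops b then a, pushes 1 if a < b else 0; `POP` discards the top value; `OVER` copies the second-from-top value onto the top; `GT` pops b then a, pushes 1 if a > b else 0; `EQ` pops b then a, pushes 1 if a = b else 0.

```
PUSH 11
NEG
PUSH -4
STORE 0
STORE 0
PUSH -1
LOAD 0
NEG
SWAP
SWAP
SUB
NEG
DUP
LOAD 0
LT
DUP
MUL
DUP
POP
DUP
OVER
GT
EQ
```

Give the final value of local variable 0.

PUSH 11 -> [11]
NEG     -> [-11]
PUSH -4 -> [-11, -4]
STORE 0 -> [-11]
STORE 0 -> []
PUSH -1 -> [-1]
LOAD 0  -> [-1, -11]
NEG     -> [-1, 11]
SWAP    -> [11, -1]
SWAP    -> [-1, 11]
SUB     -> [-12]
NEG     -> [12]
DUP     -> [12, 12]
LOAD 0  -> [12, 12, -11]
LT      -> [12, 0]
DUP     -> [12, 0, 0]
MUL     -> [12, 0]
DUP     -> [12, 0, 0]
POP     -> [12, 0]
DUP     -> [12, 0, 0]
OVER    -> [12, 0, 0, 0]
GT      -> [12, 0, 0]
EQ      -> [12, 1]

-11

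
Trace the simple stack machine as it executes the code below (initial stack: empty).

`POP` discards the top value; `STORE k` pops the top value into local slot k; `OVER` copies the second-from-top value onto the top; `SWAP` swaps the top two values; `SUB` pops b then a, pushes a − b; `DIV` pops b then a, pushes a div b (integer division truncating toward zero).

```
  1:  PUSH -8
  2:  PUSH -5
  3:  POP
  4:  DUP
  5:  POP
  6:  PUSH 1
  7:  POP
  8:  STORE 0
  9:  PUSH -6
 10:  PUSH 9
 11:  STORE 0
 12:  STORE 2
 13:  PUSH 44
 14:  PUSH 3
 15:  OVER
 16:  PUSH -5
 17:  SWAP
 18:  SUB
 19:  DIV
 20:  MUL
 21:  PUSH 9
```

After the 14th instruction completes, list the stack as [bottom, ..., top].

[44, 3]

PUSH -8 → -8
PUSH -5 → -8 -5
POP     → -8
DUP     → -8 -8
POP     → -8
PUSH 1  → -8 1
POP     → -8
STORE 0 → (empty)
PUSH -6 → -6
PUSH 9  → -6 9
STORE 0 → -6
STORE 2 → (empty)
PUSH 44 → 44
PUSH 3  → 44 3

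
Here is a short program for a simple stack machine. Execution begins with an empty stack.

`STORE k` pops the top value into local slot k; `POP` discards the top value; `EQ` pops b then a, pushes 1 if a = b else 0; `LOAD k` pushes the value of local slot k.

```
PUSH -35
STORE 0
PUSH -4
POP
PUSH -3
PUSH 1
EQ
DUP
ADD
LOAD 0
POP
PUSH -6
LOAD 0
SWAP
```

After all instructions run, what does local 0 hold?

-35

PUSH -35  -35
STORE 0   (empty)
PUSH -4   -4
POP       (empty)
PUSH -3   -3
PUSH 1    -3 1
EQ        0
DUP       0 0
ADD       0
LOAD 0    0 -35
POP       0
PUSH -6   0 -6
LOAD 0    0 -6 -35
SWAP      0 -35 -6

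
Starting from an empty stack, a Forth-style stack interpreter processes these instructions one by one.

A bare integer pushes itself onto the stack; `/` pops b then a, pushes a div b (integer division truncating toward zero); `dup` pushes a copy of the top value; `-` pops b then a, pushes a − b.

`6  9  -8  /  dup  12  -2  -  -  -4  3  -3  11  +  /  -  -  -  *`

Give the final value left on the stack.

6   → [6]
9   → [6, 9]
-8  → [6, 9, -8]
/   → [6, -1]
dup → [6, -1, -1]
12  → [6, -1, -1, 12]
-2  → [6, -1, -1, 12, -2]
-   → [6, -1, -1, 14]
-   → [6, -1, -15]
-4  → [6, -1, -15, -4]
3   → [6, -1, -15, -4, 3]
-3  → [6, -1, -15, -4, 3, -3]
11  → [6, -1, -15, -4, 3, -3, 11]
+   → [6, -1, -15, -4, 3, 8]
/   → [6, -1, -15, -4, 0]
-   → [6, -1, -15, -4]
-   → [6, -1, -11]
-   → [6, 10]
*   → [60]

60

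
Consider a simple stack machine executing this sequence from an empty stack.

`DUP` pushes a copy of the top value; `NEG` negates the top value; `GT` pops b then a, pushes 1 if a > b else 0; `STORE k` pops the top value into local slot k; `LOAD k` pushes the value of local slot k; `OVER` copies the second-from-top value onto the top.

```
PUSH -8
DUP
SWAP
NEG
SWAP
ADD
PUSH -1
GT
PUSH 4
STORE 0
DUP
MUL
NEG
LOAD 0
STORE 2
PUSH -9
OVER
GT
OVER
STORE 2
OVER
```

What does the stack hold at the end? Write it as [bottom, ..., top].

[-1, 0, -1]

PUSH -8 -> -8
DUP     -> -8 -8
SWAP    -> -8 -8
NEG     -> -8 8
SWAP    -> 8 -8
ADD     -> 0
PUSH -1 -> 0 -1
GT      -> 1
PUSH 4  -> 1 4
STORE 0 -> 1
DUP     -> 1 1
MUL     -> 1
NEG     -> -1
LOAD 0  -> -1 4
STORE 2 -> -1
PUSH -9 -> -1 -9
OVER    -> -1 -9 -1
GT      -> -1 0
OVER    -> -1 0 -1
STORE 2 -> -1 0
OVER    -> -1 0 -1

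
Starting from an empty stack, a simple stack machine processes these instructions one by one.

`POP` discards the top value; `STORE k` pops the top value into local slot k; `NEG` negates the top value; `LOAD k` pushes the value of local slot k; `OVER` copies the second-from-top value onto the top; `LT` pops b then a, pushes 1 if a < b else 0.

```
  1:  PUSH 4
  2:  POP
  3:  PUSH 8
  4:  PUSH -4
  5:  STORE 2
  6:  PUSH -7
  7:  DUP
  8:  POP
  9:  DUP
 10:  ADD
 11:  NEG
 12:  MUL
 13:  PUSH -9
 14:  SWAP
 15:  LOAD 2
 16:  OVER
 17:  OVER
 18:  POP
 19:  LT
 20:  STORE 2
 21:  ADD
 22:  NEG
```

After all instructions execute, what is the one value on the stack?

-103

PUSH 4  -> [4]
POP     -> []
PUSH 8  -> [8]
PUSH -4 -> [8, -4]
STORE 2 -> [8]
PUSH -7 -> [8, -7]
DUP     -> [8, -7, -7]
POP     -> [8, -7]
DUP     -> [8, -7, -7]
ADD     -> [8, -14]
NEG     -> [8, 14]
MUL     -> [112]
PUSH -9 -> [112, -9]
SWAP    -> [-9, 112]
LOAD 2  -> [-9, 112, -4]
OVER    -> [-9, 112, -4, 112]
OVER    -> [-9, 112, -4, 112, -4]
POP     -> [-9, 112, -4, 112]
LT      -> [-9, 112, 1]
STORE 2 -> [-9, 112]
ADD     -> [103]
NEG     -> [-103]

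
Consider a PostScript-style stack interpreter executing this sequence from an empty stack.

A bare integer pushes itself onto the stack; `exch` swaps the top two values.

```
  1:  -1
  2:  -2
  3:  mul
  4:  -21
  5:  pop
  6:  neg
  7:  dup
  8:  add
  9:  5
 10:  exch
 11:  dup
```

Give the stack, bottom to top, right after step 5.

-1  -> -1
-2  -> -1 -2
mul -> 2
-21 -> 2 -21
pop -> 2

[2]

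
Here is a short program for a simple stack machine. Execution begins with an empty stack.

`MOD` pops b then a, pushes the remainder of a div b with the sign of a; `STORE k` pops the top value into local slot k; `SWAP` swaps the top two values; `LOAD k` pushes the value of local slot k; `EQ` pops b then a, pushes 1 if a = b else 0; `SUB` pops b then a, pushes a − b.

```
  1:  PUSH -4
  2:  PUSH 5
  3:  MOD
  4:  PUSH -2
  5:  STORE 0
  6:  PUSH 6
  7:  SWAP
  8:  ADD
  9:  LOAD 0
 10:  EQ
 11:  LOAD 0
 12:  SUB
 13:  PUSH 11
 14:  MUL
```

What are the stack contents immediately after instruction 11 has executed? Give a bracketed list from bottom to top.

PUSH -4 : -4
PUSH 5  : -4 5
MOD     : -4
PUSH -2 : -4 -2
STORE 0 : -4
PUSH 6  : -4 6
SWAP    : 6 -4
ADD     : 2
LOAD 0  : 2 -2
EQ      : 0
LOAD 0  : 0 -2

[0, -2]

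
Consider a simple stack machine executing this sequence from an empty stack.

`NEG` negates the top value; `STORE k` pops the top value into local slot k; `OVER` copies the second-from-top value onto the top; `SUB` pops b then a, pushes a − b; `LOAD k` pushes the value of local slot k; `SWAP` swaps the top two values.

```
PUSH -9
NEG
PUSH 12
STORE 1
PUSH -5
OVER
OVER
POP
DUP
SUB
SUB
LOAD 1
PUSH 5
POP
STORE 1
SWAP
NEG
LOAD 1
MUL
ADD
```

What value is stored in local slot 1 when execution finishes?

PUSH -9 → -9
NEG     → 9
PUSH 12 → 9 12
STORE 1 → 9
PUSH -5 → 9 -5
OVER    → 9 -5 9
OVER    → 9 -5 9 -5
POP     → 9 -5 9
DUP     → 9 -5 9 9
SUB     → 9 -5 0
SUB     → 9 -5
LOAD 1  → 9 -5 12
PUSH 5  → 9 -5 12 5
POP     → 9 -5 12
STORE 1 → 9 -5
SWAP    → -5 9
NEG     → -5 -9
LOAD 1  → -5 -9 12
MUL     → -5 -108
ADD     → -113

12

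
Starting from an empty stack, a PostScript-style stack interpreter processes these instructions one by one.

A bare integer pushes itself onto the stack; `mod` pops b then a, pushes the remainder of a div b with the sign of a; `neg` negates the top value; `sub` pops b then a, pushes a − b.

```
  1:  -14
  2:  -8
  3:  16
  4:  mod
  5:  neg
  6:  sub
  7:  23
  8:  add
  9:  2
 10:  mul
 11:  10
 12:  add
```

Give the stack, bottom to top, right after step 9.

[1, 2]

-14 → [-14]
-8  → [-14, -8]
16  → [-14, -8, 16]
mod → [-14, -8]
neg → [-14, 8]
sub → [-22]
23  → [-22, 23]
add → [1]
2   → [1, 2]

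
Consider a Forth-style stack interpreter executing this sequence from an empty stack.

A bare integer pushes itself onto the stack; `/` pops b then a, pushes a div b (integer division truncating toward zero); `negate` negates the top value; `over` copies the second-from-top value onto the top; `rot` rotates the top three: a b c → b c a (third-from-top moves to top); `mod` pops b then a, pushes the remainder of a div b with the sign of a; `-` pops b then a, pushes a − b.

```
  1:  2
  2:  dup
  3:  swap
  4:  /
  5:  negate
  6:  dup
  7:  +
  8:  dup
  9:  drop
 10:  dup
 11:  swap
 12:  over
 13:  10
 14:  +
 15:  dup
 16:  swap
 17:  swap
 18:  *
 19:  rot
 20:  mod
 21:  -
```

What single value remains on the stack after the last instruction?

-2

2      → 2
dup    → 2 2
swap   → 2 2
/      → 1
negate → -1
dup    → -1 -1
+      → -2
dup    → -2 -2
drop   → -2
dup    → -2 -2
swap   → -2 -2
over   → -2 -2 -2
10     → -2 -2 -2 10
+      → -2 -2 8
dup    → -2 -2 8 8
swap   → -2 -2 8 8
swap   → -2 -2 8 8
*      → -2 -2 64
rot    → -2 64 -2
mod    → -2 0
-      → -2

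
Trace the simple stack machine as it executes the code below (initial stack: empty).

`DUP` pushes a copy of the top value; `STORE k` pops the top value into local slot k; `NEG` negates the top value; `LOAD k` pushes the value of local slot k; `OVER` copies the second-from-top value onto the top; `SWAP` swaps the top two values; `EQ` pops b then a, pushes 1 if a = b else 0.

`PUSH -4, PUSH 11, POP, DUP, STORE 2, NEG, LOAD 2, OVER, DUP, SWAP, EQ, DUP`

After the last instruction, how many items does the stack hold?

4

PUSH -4 : -4
PUSH 11 : -4 11
POP     : -4
DUP     : -4 -4
STORE 2 : -4
NEG     : 4
LOAD 2  : 4 -4
OVER    : 4 -4 4
DUP     : 4 -4 4 4
SWAP    : 4 -4 4 4
EQ      : 4 -4 1
DUP     : 4 -4 1 1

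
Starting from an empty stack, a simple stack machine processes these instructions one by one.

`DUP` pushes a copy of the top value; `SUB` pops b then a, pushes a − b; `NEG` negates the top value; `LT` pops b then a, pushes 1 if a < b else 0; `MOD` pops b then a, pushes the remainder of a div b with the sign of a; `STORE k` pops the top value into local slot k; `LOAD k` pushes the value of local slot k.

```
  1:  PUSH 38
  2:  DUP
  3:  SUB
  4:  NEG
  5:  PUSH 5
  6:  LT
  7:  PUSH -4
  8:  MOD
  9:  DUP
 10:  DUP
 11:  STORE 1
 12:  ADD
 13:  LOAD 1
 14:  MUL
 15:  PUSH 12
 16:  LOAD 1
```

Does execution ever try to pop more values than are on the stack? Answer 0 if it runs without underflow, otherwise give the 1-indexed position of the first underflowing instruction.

0

PUSH 38 -> [38]
DUP     -> [38, 38]
SUB     -> [0]
NEG     -> [0]
PUSH 5  -> [0, 5]
LT      -> [1]
PUSH -4 -> [1, -4]
MOD     -> [1]
DUP     -> [1, 1]
DUP     -> [1, 1, 1]
STORE 1 -> [1, 1]
ADD     -> [2]
LOAD 1  -> [2, 1]
MUL     -> [2]
PUSH 12 -> [2, 12]
LOAD 1  -> [2, 12, 1]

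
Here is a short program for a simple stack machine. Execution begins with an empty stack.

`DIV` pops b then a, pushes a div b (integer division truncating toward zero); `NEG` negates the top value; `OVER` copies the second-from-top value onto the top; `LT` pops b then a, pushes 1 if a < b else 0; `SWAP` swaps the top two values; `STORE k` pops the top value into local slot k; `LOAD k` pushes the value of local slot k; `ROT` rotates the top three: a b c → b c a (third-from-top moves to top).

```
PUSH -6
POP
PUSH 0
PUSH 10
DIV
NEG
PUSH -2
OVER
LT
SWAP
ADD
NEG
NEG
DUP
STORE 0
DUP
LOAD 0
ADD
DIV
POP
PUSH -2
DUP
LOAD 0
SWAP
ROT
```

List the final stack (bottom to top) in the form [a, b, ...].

[1, -2, -2]

PUSH -6 → [-6]
POP     → []
PUSH 0  → [0]
PUSH 10 → [0, 10]
DIV     → [0]
NEG     → [0]
PUSH -2 → [0, -2]
OVER    → [0, -2, 0]
LT      → [0, 1]
SWAP    → [1, 0]
ADD     → [1]
NEG     → [-1]
NEG     → [1]
DUP     → [1, 1]
STORE 0 → [1]
DUP     → [1, 1]
LOAD 0  → [1, 1, 1]
ADD     → [1, 2]
DIV     → [0]
POP     → []
PUSH -2 → [-2]
DUP     → [-2, -2]
LOAD 0  → [-2, -2, 1]
SWAP    → [-2, 1, -2]
ROT     → [1, -2, -2]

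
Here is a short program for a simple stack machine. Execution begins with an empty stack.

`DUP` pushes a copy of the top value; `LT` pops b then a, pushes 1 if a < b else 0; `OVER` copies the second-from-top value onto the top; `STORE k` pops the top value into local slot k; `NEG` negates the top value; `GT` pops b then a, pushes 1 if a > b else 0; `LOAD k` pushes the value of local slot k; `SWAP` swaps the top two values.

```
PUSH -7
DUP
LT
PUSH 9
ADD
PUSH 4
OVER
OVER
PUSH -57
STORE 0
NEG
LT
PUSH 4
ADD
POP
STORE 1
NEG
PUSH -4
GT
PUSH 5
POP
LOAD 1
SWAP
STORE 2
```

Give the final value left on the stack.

4

PUSH -7  : [-7]
DUP      : [-7, -7]
LT       : [0]
PUSH 9   : [0, 9]
ADD      : [9]
PUSH 4   : [9, 4]
OVER     : [9, 4, 9]
OVER     : [9, 4, 9, 4]
PUSH -57 : [9, 4, 9, 4, -57]
STORE 0  : [9, 4, 9, 4]
NEG      : [9, 4, 9, -4]
LT       : [9, 4, 0]
PUSH 4   : [9, 4, 0, 4]
ADD      : [9, 4, 4]
POP      : [9, 4]
STORE 1  : [9]
NEG      : [-9]
PUSH -4  : [-9, -4]
GT       : [0]
PUSH 5   : [0, 5]
POP      : [0]
LOAD 1   : [0, 4]
SWAP     : [4, 0]
STORE 2  : [4]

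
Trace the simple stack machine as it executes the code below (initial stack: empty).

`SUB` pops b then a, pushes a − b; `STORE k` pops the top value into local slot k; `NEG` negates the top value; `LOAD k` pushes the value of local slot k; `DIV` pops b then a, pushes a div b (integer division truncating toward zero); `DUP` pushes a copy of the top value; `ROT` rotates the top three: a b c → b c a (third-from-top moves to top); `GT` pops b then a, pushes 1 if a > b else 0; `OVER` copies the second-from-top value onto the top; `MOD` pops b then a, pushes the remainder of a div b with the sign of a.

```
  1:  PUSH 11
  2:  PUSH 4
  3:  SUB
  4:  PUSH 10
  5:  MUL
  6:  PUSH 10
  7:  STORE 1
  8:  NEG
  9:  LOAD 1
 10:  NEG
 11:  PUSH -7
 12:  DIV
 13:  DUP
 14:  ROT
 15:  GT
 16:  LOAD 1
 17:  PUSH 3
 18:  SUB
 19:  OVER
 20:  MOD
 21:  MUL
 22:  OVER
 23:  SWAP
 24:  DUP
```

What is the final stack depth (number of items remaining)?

4

PUSH 11 : [11]
PUSH 4  : [11, 4]
SUB     : [7]
PUSH 10 : [7, 10]
MUL     : [70]
PUSH 10 : [70, 10]
STORE 1 : [70]
NEG     : [-70]
LOAD 1  : [-70, 10]
NEG     : [-70, -10]
PUSH -7 : [-70, -10, -7]
DIV     : [-70, 1]
DUP     : [-70, 1, 1]
ROT     : [1, 1, -70]
GT      : [1, 1]
LOAD 1  : [1, 1, 10]
PUSH 3  : [1, 1, 10, 3]
SUB     : [1, 1, 7]
OVER    : [1, 1, 7, 1]
MOD     : [1, 1, 0]
MUL     : [1, 0]
OVER    : [1, 0, 1]
SWAP    : [1, 1, 0]
DUP     : [1, 1, 0, 0]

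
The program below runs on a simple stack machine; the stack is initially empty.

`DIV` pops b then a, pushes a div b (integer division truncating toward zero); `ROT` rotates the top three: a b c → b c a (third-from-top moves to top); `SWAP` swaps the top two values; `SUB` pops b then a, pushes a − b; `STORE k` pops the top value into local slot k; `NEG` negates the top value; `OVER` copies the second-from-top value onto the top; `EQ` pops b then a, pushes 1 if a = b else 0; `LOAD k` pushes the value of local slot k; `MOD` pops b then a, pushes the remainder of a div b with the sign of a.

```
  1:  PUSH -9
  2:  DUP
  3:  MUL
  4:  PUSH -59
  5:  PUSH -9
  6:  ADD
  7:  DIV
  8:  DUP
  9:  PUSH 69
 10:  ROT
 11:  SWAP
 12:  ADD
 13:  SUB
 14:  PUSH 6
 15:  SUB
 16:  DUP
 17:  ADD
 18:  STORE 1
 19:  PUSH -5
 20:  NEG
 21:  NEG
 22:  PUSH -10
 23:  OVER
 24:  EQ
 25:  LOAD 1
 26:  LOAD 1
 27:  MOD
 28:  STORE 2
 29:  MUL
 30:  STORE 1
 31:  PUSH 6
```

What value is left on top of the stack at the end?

PUSH -9  : -9
DUP      : -9 -9
MUL      : 81
PUSH -59 : 81 -59
PUSH -9  : 81 -59 -9
ADD      : 81 -68
DIV      : -1
DUP      : -1 -1
PUSH 69  : -1 -1 69
ROT      : -1 69 -1
SWAP     : -1 -1 69
ADD      : -1 68
SUB      : -69
PUSH 6   : -69 6
SUB      : -75
DUP      : -75 -75
ADD      : -150
STORE 1  : (empty)
PUSH -5  : -5
NEG      : 5
NEG      : -5
PUSH -10 : -5 -10
OVER     : -5 -10 -5
EQ       : -5 0
LOAD 1   : -5 0 -150
LOAD 1   : -5 0 -150 -150
MOD      : -5 0 0
STORE 2  : -5 0
MUL      : 0
STORE 1  : (empty)
PUSH 6   : 6

6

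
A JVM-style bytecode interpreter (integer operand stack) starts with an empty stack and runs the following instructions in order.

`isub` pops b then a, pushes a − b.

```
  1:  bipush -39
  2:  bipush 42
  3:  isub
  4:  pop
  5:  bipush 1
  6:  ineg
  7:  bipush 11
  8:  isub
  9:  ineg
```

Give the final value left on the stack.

12

bipush -39 : [-39]
bipush 42  : [-39, 42]
isub       : [-81]
pop        : []
bipush 1   : [1]
ineg       : [-1]
bipush 11  : [-1, 11]
isub       : [-12]
ineg       : [12]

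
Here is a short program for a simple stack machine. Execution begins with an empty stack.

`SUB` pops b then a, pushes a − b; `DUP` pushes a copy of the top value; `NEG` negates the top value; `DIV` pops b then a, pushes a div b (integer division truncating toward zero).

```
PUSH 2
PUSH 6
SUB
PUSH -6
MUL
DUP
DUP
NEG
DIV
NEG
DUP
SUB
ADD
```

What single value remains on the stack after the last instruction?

24

PUSH 2  -> [2]
PUSH 6  -> [2, 6]
SUB     -> [-4]
PUSH -6 -> [-4, -6]
MUL     -> [24]
DUP     -> [24, 24]
DUP     -> [24, 24, 24]
NEG     -> [24, 24, -24]
DIV     -> [24, -1]
NEG     -> [24, 1]
DUP     -> [24, 1, 1]
SUB     -> [24, 0]
ADD     -> [24]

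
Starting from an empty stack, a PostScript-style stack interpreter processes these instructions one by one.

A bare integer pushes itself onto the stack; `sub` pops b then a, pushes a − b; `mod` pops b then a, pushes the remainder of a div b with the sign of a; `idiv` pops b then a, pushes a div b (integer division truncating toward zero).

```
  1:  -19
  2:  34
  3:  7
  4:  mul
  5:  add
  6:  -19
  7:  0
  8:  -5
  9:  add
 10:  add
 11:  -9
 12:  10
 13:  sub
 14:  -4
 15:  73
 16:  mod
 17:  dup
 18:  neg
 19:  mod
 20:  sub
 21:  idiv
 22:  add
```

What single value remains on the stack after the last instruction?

220

-19   [-19]
34    [-19, 34]
7     [-19, 34, 7]
mul   [-19, 238]
add   [219]
-19   [219, -19]
0     [219, -19, 0]
-5    [219, -19, 0, -5]
add   [219, -19, -5]
add   [219, -24]
-9    [219, -24, -9]
10    [219, -24, -9, 10]
sub   [219, -24, -19]
-4    [219, -24, -19, -4]
73    [219, -24, -19, -4, 73]
mod   [219, -24, -19, -4]
dup   [219, -24, -19, -4, -4]
neg   [219, -24, -19, -4, 4]
mod   [219, -24, -19, 0]
sub   [219, -24, -19]
idiv  [219, 1]
add   [220]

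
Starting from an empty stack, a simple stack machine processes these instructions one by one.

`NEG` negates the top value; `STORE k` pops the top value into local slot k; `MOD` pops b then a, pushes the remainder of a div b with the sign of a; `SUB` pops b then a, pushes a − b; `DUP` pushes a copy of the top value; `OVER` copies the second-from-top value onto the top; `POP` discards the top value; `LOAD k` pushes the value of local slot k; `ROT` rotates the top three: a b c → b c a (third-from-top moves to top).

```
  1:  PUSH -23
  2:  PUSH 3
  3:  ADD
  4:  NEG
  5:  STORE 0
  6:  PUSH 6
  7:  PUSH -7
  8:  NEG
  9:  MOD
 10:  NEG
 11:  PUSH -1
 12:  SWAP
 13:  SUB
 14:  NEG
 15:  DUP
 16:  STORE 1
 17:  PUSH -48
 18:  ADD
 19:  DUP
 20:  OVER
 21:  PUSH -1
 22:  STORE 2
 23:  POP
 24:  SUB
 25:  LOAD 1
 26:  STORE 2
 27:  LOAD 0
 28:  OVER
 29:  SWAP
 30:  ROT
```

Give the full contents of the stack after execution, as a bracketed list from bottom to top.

[0, 20, 0]

PUSH -23 : [-23]
PUSH 3   : [-23, 3]
ADD      : [-20]
NEG      : [20]
STORE 0  : []
PUSH 6   : [6]
PUSH -7  : [6, -7]
NEG      : [6, 7]
MOD      : [6]
NEG      : [-6]
PUSH -1  : [-6, -1]
SWAP     : [-1, -6]
SUB      : [5]
NEG      : [-5]
DUP      : [-5, -5]
STORE 1  : [-5]
PUSH -48 : [-5, -48]
ADD      : [-53]
DUP      : [-53, -53]
OVER     : [-53, -53, -53]
PUSH -1  : [-53, -53, -53, -1]
STORE 2  : [-53, -53, -53]
POP      : [-53, -53]
SUB      : [0]
LOAD 1   : [0, -5]
STORE 2  : [0]
LOAD 0   : [0, 20]
OVER     : [0, 20, 0]
SWAP     : [0, 0, 20]
ROT      : [0, 20, 0]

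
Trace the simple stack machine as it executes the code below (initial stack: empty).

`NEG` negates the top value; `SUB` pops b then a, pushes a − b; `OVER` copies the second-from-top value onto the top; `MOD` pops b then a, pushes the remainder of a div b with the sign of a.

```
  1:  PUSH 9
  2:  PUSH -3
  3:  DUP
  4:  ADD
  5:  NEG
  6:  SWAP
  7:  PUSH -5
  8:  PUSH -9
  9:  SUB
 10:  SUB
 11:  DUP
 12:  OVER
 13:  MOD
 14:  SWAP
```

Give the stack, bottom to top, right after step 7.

[6, 9, -5]

PUSH 9  : 9
PUSH -3 : 9 -3
DUP     : 9 -3 -3
ADD     : 9 -6
NEG     : 9 6
SWAP    : 6 9
PUSH -5 : 6 9 -5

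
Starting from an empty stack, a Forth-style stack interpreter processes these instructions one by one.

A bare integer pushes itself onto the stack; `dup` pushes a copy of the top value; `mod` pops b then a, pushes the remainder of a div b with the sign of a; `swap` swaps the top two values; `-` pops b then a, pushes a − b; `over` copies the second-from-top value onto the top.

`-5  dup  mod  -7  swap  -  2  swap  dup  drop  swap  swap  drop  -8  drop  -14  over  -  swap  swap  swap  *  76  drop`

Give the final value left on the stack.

-5   : -5
dup  : -5 -5
mod  : 0
-7   : 0 -7
swap : -7 0
-    : -7
2    : -7 2
swap : 2 -7
dup  : 2 -7 -7
drop : 2 -7
swap : -7 2
swap : 2 -7
drop : 2
-8   : 2 -8
drop : 2
-14  : 2 -14
over : 2 -14 2
-    : 2 -16
swap : -16 2
swap : 2 -16
swap : -16 2
*    : -32
76   : -32 76
drop : -32

-32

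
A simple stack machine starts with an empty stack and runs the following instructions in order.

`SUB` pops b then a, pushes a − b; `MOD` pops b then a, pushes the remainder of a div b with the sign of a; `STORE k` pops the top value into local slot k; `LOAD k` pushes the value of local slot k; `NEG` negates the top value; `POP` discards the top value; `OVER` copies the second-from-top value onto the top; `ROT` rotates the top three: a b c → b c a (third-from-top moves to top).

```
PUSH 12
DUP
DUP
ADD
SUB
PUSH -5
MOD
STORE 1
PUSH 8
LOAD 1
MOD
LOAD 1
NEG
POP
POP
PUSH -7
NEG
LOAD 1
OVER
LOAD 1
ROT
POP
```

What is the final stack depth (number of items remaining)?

3

PUSH 12 → [12]
DUP     → [12, 12]
DUP     → [12, 12, 12]
ADD     → [12, 24]
SUB     → [-12]
PUSH -5 → [-12, -5]
MOD     → [-2]
STORE 1 → []
PUSH 8  → [8]
LOAD 1  → [8, -2]
MOD     → [0]
LOAD 1  → [0, -2]
NEG     → [0, 2]
POP     → [0]
POP     → []
PUSH -7 → [-7]
NEG     → [7]
LOAD 1  → [7, -2]
OVER    → [7, -2, 7]
LOAD 1  → [7, -2, 7, -2]
ROT     → [7, 7, -2, -2]
POP     → [7, 7, -2]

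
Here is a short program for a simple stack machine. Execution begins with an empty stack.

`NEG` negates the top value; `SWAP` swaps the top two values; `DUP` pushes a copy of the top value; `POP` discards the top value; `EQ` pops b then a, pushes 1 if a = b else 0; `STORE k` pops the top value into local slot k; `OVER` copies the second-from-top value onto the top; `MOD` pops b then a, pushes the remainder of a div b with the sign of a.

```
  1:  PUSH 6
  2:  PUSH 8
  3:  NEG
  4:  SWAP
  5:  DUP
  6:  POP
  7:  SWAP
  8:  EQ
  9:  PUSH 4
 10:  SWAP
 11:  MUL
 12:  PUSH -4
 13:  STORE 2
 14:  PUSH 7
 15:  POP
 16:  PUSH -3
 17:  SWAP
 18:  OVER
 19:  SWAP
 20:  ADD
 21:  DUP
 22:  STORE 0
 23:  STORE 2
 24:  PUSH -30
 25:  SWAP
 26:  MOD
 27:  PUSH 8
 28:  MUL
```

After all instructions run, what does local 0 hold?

PUSH 6   → 6
PUSH 8   → 6 8
NEG      → 6 -8
SWAP     → -8 6
DUP      → -8 6 6
POP      → -8 6
SWAP     → 6 -8
EQ       → 0
PUSH 4   → 0 4
SWAP     → 4 0
MUL      → 0
PUSH -4  → 0 -4
STORE 2  → 0
PUSH 7   → 0 7
POP      → 0
PUSH -3  → 0 -3
SWAP     → -3 0
OVER     → -3 0 -3
SWAP     → -3 -3 0
ADD      → -3 -3
DUP      → -3 -3 -3
STORE 0  → -3 -3
STORE 2  → -3
PUSH -30 → -3 -30
SWAP     → -30 -3
MOD      → 0
PUSH 8   → 0 8
MUL      → 0

-3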